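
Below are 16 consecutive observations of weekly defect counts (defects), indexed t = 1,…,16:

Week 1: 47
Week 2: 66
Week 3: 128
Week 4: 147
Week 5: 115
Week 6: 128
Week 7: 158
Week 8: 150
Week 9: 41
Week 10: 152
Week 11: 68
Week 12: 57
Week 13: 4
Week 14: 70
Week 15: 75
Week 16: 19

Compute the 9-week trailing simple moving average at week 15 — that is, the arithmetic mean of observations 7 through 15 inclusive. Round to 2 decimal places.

Sum of periods 7–15: 158 + 150 + 41 + 152 + 68 + 57 + 4 + 70 + 75 = 775
Divide by 9: 775 / 9 = 86.11

86.11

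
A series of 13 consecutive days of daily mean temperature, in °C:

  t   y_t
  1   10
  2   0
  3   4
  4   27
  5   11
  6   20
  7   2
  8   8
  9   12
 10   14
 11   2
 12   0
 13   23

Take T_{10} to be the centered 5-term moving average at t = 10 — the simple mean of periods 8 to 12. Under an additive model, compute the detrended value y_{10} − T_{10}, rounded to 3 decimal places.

6.800

Trend T_10 = (8 + 12 + 14 + 2 + 0) / 5 = 36/5 = 7.20000
Detrended value: 14 − 7.20000 = 6.800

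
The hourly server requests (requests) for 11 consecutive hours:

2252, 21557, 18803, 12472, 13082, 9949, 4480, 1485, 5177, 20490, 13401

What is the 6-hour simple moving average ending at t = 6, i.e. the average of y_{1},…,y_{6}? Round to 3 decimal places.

Sum of periods 1–6: 2252 + 21557 + 18803 + 12472 + 13082 + 9949 = 78115
Divide by 6: 78115 / 6 = 13019.167

13019.167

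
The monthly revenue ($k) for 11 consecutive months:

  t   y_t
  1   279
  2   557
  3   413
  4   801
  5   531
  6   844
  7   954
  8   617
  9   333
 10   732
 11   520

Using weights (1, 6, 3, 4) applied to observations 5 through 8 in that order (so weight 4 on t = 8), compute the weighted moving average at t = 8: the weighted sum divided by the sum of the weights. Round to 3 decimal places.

Weighted sum: 1·531 + 6·844 + 3·954 + 4·617 = 531 + 5064 + 2862 + 2468 = 10925
Weight total: 1 + 6 + 3 + 4 = 14
WMA = 10925 / 14 = 780.357

780.357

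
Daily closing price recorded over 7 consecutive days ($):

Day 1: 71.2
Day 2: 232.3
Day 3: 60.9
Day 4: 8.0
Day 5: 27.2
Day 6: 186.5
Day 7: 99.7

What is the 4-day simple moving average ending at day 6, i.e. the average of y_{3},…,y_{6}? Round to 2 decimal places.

Sum of periods 3–6: 60.9 + 8.0 + 27.2 + 186.5 = 282.6
Divide by 4: 282.6 / 4 = 70.65

70.65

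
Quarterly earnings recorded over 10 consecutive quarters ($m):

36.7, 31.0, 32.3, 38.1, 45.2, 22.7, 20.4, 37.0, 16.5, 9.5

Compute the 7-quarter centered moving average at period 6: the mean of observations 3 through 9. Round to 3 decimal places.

Sum of periods 3–9: 32.3 + 38.1 + 45.2 + 22.7 + 20.4 + 37.0 + 16.5 = 212.2
Divide by 7: 212.2 / 7 = 30.314

30.314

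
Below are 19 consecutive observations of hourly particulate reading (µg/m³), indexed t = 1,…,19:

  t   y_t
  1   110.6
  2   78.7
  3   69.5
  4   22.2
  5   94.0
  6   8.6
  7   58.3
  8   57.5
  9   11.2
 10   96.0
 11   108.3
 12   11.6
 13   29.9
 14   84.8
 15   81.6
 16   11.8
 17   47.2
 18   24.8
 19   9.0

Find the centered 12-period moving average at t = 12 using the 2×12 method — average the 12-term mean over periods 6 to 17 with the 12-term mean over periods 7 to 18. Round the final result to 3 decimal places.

Sum over 6–17: 8.6 + 58.3 + 57.5 + 11.2 + 96.0 + 108.3 + 11.6 + 29.9 + 84.8 + 81.6 + 11.8 + 47.2 = 606.8
Sum over 7–18: 58.3 + 57.5 + 11.2 + 96.0 + 108.3 + 11.6 + 29.9 + 84.8 + 81.6 + 11.8 + 47.2 + 24.8 = 623.0
CMA at t=12 = (606.8 + 623.0) / (2·12) = 1229.8 / 24 = 51.242

51.242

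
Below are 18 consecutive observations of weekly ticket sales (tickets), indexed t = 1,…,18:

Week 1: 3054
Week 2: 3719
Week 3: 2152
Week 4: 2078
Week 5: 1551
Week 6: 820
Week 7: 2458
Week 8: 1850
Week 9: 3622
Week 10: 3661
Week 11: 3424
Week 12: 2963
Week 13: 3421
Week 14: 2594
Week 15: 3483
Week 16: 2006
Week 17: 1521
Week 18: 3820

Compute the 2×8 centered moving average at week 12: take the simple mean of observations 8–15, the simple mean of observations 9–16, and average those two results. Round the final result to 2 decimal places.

3137.00

Sum over 8–15: 1850 + 3622 + 3661 + 3424 + 2963 + 3421 + 2594 + 3483 = 25018
Sum over 9–16: 3622 + 3661 + 3424 + 2963 + 3421 + 2594 + 3483 + 2006 = 25174
CMA at t=12 = (25018 + 25174) / (2·8) = 50192 / 16 = 3137.00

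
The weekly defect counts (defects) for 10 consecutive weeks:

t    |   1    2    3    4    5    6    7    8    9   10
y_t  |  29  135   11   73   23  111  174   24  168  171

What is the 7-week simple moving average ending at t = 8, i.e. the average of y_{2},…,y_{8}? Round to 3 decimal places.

78.714

Sum of periods 2–8: 135 + 11 + 73 + 23 + 111 + 174 + 24 = 551
Divide by 7: 551 / 7 = 78.714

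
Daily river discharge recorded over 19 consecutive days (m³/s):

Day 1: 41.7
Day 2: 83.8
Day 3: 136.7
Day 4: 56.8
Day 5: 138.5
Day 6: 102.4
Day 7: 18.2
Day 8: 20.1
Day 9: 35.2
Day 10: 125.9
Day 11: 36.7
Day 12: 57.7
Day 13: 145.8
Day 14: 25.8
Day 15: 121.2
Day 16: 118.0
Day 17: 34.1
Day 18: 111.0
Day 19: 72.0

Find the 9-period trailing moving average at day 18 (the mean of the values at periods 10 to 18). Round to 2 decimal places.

86.24

Sum of periods 10–18: 125.9 + 36.7 + 57.7 + 145.8 + 25.8 + 121.2 + 118.0 + 34.1 + 111.0 = 776.2
Divide by 9: 776.2 / 9 = 86.24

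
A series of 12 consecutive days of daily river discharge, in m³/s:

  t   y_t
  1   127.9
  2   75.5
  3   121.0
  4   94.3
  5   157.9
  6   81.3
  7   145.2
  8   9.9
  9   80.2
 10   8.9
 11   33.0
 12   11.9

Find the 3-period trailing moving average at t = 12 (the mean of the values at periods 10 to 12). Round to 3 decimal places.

17.933

Sum of periods 10–12: 8.9 + 33.0 + 11.9 = 53.8
Divide by 3: 53.8 / 3 = 17.933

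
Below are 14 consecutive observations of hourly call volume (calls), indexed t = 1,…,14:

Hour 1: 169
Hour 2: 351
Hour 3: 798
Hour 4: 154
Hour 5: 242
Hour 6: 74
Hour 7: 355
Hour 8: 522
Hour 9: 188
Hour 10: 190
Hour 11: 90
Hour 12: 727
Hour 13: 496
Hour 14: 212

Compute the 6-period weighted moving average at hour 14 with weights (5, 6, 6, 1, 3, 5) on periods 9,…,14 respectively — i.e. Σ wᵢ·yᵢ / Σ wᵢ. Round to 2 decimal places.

226.73

Weighted sum: 5·188 + 6·190 + 6·90 + 1·727 + 3·496 + 5·212 = 940 + 1140 + 540 + 727 + 1488 + 1060 = 5895
Weight total: 5 + 6 + 6 + 1 + 3 + 5 = 26
WMA = 5895 / 26 = 226.73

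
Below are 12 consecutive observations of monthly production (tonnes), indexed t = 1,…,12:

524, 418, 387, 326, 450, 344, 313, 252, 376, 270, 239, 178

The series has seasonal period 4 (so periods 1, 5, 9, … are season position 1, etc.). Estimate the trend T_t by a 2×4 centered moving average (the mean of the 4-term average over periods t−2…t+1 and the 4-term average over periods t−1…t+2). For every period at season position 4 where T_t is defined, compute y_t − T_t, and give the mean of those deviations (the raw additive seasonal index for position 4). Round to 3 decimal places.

-60.000

Season position 4 occurs at t = 4, 8 (where T_t is defined).
t=4: T_4 = 386.00000; y_4 − T_4 = 326 − 386.00000 = -60.00000
t=8: T_8 = 312.00000; y_8 − T_8 = 252 − 312.00000 = -60.00000
Mean deviation: (-60.00000 + -60.00000) / 2 = -60.000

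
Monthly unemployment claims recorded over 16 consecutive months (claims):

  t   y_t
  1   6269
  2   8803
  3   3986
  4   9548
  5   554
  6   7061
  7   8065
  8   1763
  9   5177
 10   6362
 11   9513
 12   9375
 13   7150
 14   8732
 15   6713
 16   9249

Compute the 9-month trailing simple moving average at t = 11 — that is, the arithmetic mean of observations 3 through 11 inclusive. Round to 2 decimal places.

Sum of periods 3–11: 3986 + 9548 + 554 + 7061 + 8065 + 1763 + 5177 + 6362 + 9513 = 52029
Divide by 9: 52029 / 9 = 5781.00

5781.00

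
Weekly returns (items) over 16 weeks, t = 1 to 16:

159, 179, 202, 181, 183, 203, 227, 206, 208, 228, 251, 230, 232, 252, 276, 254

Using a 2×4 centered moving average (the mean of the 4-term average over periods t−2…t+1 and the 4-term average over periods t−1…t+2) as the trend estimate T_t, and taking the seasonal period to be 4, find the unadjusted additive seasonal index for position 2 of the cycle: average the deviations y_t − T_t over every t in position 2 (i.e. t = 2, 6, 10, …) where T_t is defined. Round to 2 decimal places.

Season position 2 occurs at t = 6, 10, 14 (where T_t is defined).
t=6: T_6 = 201.6250; y_6 − T_6 = 203 − 201.6250 = 1.3750
t=10: T_10 = 226.2500; y_10 − T_10 = 228 − 226.2500 = 1.7500
t=14: T_14 = 250.5000; y_14 − T_14 = 252 − 250.5000 = 1.5000
Mean deviation: (1.3750 + 1.7500 + 1.5000) / 3 = 1.54

1.54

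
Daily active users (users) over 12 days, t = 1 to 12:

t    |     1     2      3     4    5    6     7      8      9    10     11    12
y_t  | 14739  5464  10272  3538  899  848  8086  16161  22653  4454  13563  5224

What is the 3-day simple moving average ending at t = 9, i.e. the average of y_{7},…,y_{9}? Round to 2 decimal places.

Sum of periods 7–9: 8086 + 16161 + 22653 = 46900
Divide by 3: 46900 / 3 = 15633.33

15633.33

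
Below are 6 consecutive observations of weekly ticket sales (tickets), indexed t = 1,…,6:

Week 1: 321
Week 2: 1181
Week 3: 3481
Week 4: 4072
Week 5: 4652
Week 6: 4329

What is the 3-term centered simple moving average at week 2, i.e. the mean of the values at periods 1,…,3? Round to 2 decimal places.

1661.00

Sum of periods 1–3: 321 + 1181 + 3481 = 4983
Divide by 3: 4983 / 3 = 1661.00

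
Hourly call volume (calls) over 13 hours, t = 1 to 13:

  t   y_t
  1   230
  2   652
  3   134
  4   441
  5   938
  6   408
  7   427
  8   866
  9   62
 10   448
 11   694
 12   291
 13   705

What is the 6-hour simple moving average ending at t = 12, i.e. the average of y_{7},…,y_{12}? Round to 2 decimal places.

464.67

Sum of periods 7–12: 427 + 866 + 62 + 448 + 694 + 291 = 2788
Divide by 6: 2788 / 6 = 464.67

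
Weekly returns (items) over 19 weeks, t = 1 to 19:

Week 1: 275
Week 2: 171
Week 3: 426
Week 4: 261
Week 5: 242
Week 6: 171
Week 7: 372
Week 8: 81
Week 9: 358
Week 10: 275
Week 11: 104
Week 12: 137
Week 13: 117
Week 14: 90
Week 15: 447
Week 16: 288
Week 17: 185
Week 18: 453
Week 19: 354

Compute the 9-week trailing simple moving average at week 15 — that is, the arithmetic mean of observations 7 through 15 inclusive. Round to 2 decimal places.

Sum of periods 7–15: 372 + 81 + 358 + 275 + 104 + 137 + 117 + 90 + 447 = 1981
Divide by 9: 1981 / 9 = 220.11

220.11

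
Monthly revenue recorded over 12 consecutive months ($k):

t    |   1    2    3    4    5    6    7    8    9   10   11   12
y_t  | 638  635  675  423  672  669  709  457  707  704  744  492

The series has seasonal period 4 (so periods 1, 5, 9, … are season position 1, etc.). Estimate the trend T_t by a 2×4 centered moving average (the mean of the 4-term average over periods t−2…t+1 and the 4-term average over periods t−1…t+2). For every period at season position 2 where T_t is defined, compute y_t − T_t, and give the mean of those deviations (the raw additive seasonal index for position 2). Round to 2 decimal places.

46.56

Season position 2 occurs at t = 6, 10 (where T_t is defined).
t=6: T_6 = 622.5000; y_6 − T_6 = 669 − 622.5000 = 46.5000
t=10: T_10 = 657.3750; y_10 − T_10 = 704 − 657.3750 = 46.6250
Mean deviation: (46.5000 + 46.6250) / 2 = 46.56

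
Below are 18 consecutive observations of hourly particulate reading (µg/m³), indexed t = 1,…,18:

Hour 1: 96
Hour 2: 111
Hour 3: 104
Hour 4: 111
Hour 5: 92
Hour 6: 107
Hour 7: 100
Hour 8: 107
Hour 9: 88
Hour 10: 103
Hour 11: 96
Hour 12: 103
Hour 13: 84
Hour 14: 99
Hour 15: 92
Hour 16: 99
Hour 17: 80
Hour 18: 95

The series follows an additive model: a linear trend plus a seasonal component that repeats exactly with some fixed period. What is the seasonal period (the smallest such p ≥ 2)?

First differences y_{t+1} − y_t: 15, -7, 7, -19, 15, -7, 7, -19, 15, -7, …
The difference pattern repeats every 4 terms and not for any smaller step, so p = 4.

4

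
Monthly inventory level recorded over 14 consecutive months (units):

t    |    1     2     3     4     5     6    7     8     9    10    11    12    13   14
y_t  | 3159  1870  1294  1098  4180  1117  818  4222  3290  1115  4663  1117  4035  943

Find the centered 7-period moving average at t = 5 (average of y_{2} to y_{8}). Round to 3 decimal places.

2085.571

Sum of periods 2–8: 1870 + 1294 + 1098 + 4180 + 1117 + 818 + 4222 = 14599
Divide by 7: 14599 / 7 = 2085.571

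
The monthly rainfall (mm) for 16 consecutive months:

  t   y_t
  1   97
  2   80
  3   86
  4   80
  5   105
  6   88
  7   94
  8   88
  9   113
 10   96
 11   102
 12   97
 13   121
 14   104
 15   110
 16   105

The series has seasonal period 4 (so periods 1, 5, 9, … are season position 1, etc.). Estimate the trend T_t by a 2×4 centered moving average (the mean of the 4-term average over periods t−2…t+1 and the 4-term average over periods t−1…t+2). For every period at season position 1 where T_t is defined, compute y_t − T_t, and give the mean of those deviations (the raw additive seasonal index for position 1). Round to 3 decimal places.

14.167

Season position 1 occurs at t = 5, 9, 13 (where T_t is defined).
t=5: T_5 = 90.75000; y_5 − T_5 = 105 − 90.75000 = 14.25000
t=9: T_9 = 98.75000; y_9 − T_9 = 113 − 98.75000 = 14.25000
t=13: T_13 = 107.00000; y_13 − T_13 = 121 − 107.00000 = 14.00000
Mean deviation: (14.25000 + 14.25000 + 14.00000) / 3 = 14.167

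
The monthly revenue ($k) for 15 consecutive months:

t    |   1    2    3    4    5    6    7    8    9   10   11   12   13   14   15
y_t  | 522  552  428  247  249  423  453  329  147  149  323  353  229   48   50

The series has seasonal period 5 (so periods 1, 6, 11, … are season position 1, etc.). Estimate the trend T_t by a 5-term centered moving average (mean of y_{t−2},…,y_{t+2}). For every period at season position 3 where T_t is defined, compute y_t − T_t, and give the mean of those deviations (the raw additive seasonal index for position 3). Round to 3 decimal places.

Season position 3 occurs at t = 3, 8, 13 (where T_t is defined).
t=3: T_3 = 399.60000; y_3 − T_3 = 428 − 399.60000 = 28.40000
t=8: T_8 = 300.20000; y_8 − T_8 = 329 − 300.20000 = 28.80000
t=13: T_13 = 200.60000; y_13 − T_13 = 229 − 200.60000 = 28.40000
Mean deviation: (28.40000 + 28.80000 + 28.40000) / 3 = 28.533

28.533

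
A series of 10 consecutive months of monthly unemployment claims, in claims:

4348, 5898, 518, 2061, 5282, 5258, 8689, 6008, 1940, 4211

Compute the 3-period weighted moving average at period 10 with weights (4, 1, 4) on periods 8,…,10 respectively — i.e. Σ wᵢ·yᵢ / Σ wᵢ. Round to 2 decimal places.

Weighted sum: 4·6008 + 1·1940 + 4·4211 = 24032 + 1940 + 16844 = 42816
Weight total: 4 + 1 + 4 = 9
WMA = 42816 / 9 = 4757.33

4757.33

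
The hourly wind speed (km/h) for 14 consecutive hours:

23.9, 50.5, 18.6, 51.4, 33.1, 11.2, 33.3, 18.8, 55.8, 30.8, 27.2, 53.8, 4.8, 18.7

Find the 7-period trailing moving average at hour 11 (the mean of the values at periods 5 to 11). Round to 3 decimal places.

30.029

Sum of periods 5–11: 33.1 + 11.2 + 33.3 + 18.8 + 55.8 + 30.8 + 27.2 = 210.2
Divide by 7: 210.2 / 7 = 30.029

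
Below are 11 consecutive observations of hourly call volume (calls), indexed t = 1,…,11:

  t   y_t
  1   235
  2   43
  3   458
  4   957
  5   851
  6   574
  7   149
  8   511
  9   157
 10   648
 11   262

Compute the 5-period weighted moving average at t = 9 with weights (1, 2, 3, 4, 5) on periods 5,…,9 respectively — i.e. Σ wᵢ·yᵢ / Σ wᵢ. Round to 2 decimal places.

351.67

Weighted sum: 1·851 + 2·574 + 3·149 + 4·511 + 5·157 = 851 + 1148 + 447 + 2044 + 785 = 5275
Weight total: 1 + 2 + 3 + 4 + 5 = 15
WMA = 5275 / 15 = 351.67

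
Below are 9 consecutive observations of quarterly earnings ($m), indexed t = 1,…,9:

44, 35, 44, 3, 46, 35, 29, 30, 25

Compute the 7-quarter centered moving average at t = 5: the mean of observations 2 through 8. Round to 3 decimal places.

31.714

Sum of periods 2–8: 35 + 44 + 3 + 46 + 35 + 29 + 30 = 222
Divide by 7: 222 / 7 = 31.714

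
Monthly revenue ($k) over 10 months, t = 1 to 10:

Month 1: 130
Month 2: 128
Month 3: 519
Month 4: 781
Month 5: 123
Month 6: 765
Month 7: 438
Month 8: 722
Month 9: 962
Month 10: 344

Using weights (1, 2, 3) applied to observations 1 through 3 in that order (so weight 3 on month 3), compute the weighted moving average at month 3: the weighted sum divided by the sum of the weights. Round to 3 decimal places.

Weighted sum: 1·130 + 2·128 + 3·519 = 130 + 256 + 1557 = 1943
Weight total: 1 + 2 + 3 = 6
WMA = 1943 / 6 = 323.833

323.833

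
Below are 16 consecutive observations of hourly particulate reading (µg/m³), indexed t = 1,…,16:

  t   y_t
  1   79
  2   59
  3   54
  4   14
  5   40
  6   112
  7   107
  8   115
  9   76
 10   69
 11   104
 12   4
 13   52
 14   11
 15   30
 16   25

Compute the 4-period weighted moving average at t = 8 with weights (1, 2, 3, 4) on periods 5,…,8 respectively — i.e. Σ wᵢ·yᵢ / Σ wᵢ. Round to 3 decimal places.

104.500

Weighted sum: 1·40 + 2·112 + 3·107 + 4·115 = 40 + 224 + 321 + 460 = 1045
Weight total: 1 + 2 + 3 + 4 = 10
WMA = 1045 / 10 = 104.500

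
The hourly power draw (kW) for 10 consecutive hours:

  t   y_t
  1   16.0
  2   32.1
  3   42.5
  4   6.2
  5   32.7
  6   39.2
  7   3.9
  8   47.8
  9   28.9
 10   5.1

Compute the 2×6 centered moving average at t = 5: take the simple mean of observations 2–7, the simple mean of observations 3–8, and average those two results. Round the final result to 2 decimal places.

Sum over 2–7: 32.1 + 42.5 + 6.2 + 32.7 + 39.2 + 3.9 = 156.6
Sum over 3–8: 42.5 + 6.2 + 32.7 + 39.2 + 3.9 + 47.8 = 172.3
CMA at t=5 = (156.6 + 172.3) / (2·6) = 328.9 / 12 = 27.41

27.41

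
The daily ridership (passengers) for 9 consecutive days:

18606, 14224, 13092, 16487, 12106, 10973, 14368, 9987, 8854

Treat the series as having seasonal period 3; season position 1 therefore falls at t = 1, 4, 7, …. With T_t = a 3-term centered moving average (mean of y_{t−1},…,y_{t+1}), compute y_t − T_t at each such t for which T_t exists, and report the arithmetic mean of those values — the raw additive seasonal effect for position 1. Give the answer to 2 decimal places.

Season position 1 occurs at t = 4, 7 (where T_t is defined).
t=4: T_4 = 13895.0000; y_4 − T_4 = 16487 − 13895.0000 = 2592.0000
t=7: T_7 = 11776.0000; y_7 − T_7 = 14368 − 11776.0000 = 2592.0000
Mean deviation: (2592.0000 + 2592.0000) / 2 = 2592.00

2592.00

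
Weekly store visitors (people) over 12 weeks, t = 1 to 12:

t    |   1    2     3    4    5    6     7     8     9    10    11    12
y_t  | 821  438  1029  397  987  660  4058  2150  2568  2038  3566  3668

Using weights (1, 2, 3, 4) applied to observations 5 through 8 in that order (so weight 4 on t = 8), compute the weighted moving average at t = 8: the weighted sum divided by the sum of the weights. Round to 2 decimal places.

2308.10

Weighted sum: 1·987 + 2·660 + 3·4058 + 4·2150 = 987 + 1320 + 12174 + 8600 = 23081
Weight total: 1 + 2 + 3 + 4 = 10
WMA = 23081 / 10 = 2308.10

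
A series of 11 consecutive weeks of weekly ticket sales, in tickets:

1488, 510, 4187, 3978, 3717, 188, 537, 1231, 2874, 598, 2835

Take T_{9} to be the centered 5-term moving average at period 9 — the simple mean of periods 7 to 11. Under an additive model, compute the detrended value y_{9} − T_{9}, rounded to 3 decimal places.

1259.000

Trend T_9 = (537 + 1231 + 2874 + 598 + 2835) / 5 = 8075/5 = 1615.00000
Detrended value: 2874 − 1615.00000 = 1259.000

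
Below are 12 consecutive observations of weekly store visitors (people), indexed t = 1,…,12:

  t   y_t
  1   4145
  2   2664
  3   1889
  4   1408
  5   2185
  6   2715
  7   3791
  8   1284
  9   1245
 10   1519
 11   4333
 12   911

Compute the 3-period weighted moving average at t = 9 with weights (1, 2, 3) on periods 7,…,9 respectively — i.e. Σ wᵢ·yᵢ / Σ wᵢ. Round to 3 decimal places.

1682.333

Weighted sum: 1·3791 + 2·1284 + 3·1245 = 3791 + 2568 + 3735 = 10094
Weight total: 1 + 2 + 3 = 6
WMA = 10094 / 6 = 1682.333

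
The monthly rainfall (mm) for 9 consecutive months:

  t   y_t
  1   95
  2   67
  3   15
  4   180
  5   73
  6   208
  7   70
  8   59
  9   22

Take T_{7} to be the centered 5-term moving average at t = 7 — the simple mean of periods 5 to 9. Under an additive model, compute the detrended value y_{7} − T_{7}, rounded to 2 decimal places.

-16.40

Trend T_7 = (73 + 208 + 70 + 59 + 22) / 5 = 432/5 = 86.4000
Detrended value: 70 − 86.4000 = -16.40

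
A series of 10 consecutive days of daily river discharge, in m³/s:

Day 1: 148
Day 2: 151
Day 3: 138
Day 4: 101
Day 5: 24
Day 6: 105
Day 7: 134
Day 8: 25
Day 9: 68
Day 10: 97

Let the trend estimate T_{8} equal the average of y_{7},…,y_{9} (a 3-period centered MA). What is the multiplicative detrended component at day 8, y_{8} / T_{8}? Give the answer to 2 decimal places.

Trend T_8 = (134 + 25 + 68) / 3 = 227/3 = 75.6667
Ratio to trend: 25 / 75.6667 = 0.33

0.33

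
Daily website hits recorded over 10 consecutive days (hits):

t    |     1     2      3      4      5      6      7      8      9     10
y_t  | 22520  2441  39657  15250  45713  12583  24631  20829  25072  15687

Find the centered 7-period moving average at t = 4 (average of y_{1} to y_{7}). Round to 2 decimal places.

Sum of periods 1–7: 22520 + 2441 + 39657 + 15250 + 45713 + 12583 + 24631 = 162795
Divide by 7: 162795 / 7 = 23256.43

23256.43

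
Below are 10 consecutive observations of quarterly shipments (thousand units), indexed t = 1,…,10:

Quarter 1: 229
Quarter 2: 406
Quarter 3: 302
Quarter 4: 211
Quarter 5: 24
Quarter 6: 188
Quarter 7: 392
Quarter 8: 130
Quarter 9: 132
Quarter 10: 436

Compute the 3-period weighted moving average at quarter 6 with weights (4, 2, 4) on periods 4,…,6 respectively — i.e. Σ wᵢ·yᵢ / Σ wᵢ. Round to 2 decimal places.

Weighted sum: 4·211 + 2·24 + 4·188 = 844 + 48 + 752 = 1644
Weight total: 4 + 2 + 4 = 10
WMA = 1644 / 10 = 164.40

164.40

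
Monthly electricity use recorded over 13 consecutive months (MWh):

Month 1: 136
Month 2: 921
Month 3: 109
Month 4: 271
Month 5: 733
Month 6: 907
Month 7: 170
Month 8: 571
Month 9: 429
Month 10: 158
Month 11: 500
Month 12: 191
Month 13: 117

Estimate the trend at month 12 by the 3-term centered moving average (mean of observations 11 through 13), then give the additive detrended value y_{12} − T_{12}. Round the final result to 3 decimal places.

-78.333

Trend T_12 = (500 + 191 + 117) / 3 = 808/3 = 269.33333
Detrended value: 191 − 269.33333 = -78.333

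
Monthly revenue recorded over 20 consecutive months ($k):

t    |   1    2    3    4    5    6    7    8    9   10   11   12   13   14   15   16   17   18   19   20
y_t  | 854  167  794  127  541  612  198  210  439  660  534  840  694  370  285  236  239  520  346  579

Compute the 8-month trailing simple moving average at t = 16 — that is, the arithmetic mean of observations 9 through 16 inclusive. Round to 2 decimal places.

507.25

Sum of periods 9–16: 439 + 660 + 534 + 840 + 694 + 370 + 285 + 236 = 4058
Divide by 8: 4058 / 8 = 507.25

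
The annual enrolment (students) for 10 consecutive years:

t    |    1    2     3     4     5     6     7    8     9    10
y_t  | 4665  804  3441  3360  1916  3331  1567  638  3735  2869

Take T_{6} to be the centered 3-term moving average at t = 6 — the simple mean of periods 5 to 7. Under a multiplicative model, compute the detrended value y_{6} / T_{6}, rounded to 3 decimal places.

Trend T_6 = (1916 + 3331 + 1567) / 3 = 6814/3 = 2271.33333
Ratio to trend: 3331 / 2271.33333 = 1.467

1.467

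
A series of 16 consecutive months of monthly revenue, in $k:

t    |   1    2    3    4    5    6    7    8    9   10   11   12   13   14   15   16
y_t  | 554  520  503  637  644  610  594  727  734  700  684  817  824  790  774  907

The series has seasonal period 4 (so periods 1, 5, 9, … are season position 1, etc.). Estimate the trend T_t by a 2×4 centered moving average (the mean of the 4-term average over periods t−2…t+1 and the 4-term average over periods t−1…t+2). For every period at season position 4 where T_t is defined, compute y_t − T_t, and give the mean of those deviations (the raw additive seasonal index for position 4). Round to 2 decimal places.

49.58

Season position 4 occurs at t = 4, 8, 12 (where T_t is defined).
t=4: T_4 = 587.2500; y_4 − T_4 = 637 − 587.2500 = 49.7500
t=8: T_8 = 677.5000; y_8 − T_8 = 727 − 677.5000 = 49.5000
t=12: T_12 = 767.5000; y_12 − T_12 = 817 − 767.5000 = 49.5000
Mean deviation: (49.7500 + 49.5000 + 49.5000) / 3 = 49.58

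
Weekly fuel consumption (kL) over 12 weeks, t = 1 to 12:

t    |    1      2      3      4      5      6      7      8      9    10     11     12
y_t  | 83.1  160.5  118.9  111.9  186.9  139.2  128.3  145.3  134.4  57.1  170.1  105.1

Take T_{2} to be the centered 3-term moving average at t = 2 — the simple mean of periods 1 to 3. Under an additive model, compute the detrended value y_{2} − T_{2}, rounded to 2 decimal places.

39.67

Trend T_2 = (83.1 + 160.5 + 118.9) / 3 = 362.5/3 = 120.8333
Detrended value: 160.5 − 120.8333 = 39.67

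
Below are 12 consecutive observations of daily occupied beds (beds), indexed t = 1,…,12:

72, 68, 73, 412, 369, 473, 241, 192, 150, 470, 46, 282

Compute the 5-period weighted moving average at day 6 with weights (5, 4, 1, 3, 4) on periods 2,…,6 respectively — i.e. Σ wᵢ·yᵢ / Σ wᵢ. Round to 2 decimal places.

Weighted sum: 5·68 + 4·73 + 1·412 + 3·369 + 4·473 = 340 + 292 + 412 + 1107 + 1892 = 4043
Weight total: 5 + 4 + 1 + 3 + 4 = 17
WMA = 4043 / 17 = 237.82

237.82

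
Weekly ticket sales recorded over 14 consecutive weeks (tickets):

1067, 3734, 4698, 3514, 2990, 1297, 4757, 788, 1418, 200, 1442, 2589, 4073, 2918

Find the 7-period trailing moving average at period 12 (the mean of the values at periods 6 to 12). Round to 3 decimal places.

Sum of periods 6–12: 1297 + 4757 + 788 + 1418 + 200 + 1442 + 2589 = 12491
Divide by 7: 12491 / 7 = 1784.429

1784.429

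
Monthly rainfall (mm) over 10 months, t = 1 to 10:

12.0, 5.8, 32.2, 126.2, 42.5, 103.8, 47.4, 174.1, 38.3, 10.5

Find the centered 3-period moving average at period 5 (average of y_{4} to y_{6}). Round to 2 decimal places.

Sum of periods 4–6: 126.2 + 42.5 + 103.8 = 272.5
Divide by 3: 272.5 / 3 = 90.83

90.83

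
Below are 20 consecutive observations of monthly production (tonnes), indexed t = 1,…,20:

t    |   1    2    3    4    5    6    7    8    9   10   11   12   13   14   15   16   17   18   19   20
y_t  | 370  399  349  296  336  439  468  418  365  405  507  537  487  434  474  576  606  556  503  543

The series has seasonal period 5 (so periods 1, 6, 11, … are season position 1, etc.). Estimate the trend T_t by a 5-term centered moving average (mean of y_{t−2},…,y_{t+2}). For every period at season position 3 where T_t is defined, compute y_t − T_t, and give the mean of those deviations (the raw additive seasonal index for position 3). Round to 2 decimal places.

Season position 3 occurs at t = 3, 8, 13, 18 (where T_t is defined).
t=3: T_3 = 350.0000; y_3 − T_3 = 349 − 350.0000 = -1.0000
t=8: T_8 = 419.0000; y_8 − T_8 = 418 − 419.0000 = -1.0000
t=13: T_13 = 487.8000; y_13 − T_13 = 487 − 487.8000 = -0.8000
t=18: T_18 = 556.8000; y_18 − T_18 = 556 − 556.8000 = -0.8000
Mean deviation: (-1.0000 + -1.0000 + -0.8000 + -0.8000) / 4 = -0.90

-0.90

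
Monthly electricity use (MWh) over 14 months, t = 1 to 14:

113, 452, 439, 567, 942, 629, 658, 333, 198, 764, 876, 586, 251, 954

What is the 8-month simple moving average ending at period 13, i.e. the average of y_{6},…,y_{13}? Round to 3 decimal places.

536.875

Sum of periods 6–13: 629 + 658 + 333 + 198 + 764 + 876 + 586 + 251 = 4295
Divide by 8: 4295 / 8 = 536.875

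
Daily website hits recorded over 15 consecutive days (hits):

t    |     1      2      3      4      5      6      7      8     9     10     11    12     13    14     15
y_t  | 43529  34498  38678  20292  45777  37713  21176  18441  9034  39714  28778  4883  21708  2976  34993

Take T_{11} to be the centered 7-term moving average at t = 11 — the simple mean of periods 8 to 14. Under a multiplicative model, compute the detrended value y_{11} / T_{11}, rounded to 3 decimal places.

Trend T_11 = (18441 + 9034 + 39714 + 28778 + 4883 + 21708 + 2976) / 7 = 125534/7 = 17933.42857
Ratio to trend: 28778 / 17933.42857 = 1.605

1.605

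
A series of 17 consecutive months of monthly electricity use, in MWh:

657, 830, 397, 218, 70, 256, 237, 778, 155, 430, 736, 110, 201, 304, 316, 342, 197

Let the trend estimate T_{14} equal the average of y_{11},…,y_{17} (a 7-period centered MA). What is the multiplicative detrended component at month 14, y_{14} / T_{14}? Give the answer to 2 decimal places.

0.96

Trend T_14 = (736 + 110 + 201 + 304 + 316 + 342 + 197) / 7 = 2206/7 = 315.1429
Ratio to trend: 304 / 315.1429 = 0.96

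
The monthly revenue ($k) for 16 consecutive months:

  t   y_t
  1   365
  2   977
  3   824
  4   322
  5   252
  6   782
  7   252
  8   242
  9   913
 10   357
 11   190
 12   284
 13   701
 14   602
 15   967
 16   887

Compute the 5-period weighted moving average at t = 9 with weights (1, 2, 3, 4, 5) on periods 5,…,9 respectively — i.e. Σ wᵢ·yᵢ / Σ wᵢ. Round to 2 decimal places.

Weighted sum: 1·252 + 2·782 + 3·252 + 4·242 + 5·913 = 252 + 1564 + 756 + 968 + 4565 = 8105
Weight total: 1 + 2 + 3 + 4 + 5 = 15
WMA = 8105 / 15 = 540.33

540.33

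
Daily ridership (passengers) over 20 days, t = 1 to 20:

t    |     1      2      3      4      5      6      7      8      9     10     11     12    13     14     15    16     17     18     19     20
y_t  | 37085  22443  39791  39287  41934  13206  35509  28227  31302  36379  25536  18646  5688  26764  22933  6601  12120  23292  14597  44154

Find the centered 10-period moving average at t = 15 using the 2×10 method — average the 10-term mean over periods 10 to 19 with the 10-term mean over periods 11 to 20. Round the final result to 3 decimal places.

19644.350

Sum over 10–19: 36379 + 25536 + 18646 + 5688 + 26764 + 22933 + 6601 + 12120 + 23292 + 14597 = 192556
Sum over 11–20: 25536 + 18646 + 5688 + 26764 + 22933 + 6601 + 12120 + 23292 + 14597 + 44154 = 200331
CMA at t=15 = (192556 + 200331) / (2·10) = 392887 / 20 = 19644.350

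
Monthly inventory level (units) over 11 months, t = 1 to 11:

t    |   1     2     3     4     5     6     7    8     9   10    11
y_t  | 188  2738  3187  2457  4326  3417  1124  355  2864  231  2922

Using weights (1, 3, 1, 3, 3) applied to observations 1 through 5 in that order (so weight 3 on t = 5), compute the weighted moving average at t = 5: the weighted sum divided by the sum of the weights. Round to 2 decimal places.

2903.45

Weighted sum: 1·188 + 3·2738 + 1·3187 + 3·2457 + 3·4326 = 188 + 8214 + 3187 + 7371 + 12978 = 31938
Weight total: 1 + 3 + 1 + 3 + 3 = 11
WMA = 31938 / 11 = 2903.45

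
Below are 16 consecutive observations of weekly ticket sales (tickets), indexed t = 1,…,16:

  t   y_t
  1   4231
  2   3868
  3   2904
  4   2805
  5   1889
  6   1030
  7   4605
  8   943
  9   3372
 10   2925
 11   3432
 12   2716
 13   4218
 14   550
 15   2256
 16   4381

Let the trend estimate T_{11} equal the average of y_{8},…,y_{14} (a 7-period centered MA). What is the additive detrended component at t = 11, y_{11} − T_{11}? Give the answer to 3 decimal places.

838.286

Trend T_11 = (943 + 3372 + 2925 + 3432 + 2716 + 4218 + 550) / 7 = 18156/7 = 2593.71429
Detrended value: 3432 − 2593.71429 = 838.286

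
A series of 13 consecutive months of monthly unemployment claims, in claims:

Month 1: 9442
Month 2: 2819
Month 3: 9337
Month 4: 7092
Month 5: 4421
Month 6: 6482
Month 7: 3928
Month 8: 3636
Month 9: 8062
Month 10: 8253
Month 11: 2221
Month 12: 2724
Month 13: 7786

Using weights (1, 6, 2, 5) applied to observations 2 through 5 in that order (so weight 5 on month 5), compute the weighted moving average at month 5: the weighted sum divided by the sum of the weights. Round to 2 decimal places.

Weighted sum: 1·2819 + 6·9337 + 2·7092 + 5·4421 = 2819 + 56022 + 14184 + 22105 = 95130
Weight total: 1 + 6 + 2 + 5 = 14
WMA = 95130 / 14 = 6795.00

6795.00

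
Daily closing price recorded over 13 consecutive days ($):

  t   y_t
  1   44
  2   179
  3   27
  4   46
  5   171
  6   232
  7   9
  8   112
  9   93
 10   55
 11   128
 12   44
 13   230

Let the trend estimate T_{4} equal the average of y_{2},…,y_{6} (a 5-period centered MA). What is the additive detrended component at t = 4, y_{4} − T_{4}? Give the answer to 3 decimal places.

-85.000

Trend T_4 = (179 + 27 + 46 + 171 + 232) / 5 = 655/5 = 131.00000
Detrended value: 46 − 131.00000 = -85.000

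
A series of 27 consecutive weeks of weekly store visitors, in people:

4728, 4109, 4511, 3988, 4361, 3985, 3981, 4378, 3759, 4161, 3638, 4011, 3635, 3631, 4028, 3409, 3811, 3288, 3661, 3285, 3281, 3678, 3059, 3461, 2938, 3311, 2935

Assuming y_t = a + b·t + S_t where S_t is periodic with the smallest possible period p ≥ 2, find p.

First differences y_{t+1} − y_t: -619, 402, -523, 373, -376, -4, 397, -619, 402, -523, 373, -376, -4, 397, -619, 402, …
The difference pattern repeats every 7 terms and not for any smaller step, so p = 7.

7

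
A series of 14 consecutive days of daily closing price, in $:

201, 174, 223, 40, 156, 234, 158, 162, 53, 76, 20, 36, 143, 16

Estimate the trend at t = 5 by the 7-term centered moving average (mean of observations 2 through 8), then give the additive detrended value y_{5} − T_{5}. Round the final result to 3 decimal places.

-7.857

Trend T_5 = (174 + 223 + 40 + 156 + 234 + 158 + 162) / 7 = 1147/7 = 163.85714
Detrended value: 156 − 163.85714 = -7.857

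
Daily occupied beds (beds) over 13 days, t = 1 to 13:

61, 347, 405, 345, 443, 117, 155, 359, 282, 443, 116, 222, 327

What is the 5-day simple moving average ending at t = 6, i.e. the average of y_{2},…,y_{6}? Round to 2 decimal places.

Sum of periods 2–6: 347 + 405 + 345 + 443 + 117 = 1657
Divide by 5: 1657 / 5 = 331.40

331.40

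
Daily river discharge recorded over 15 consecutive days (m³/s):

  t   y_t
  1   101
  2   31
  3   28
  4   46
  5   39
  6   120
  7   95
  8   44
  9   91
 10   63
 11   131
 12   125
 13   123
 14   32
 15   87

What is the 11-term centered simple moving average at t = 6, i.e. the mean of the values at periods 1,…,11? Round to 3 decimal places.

71.727

Sum of periods 1–11: 101 + 31 + 28 + 46 + 39 + 120 + 95 + 44 + 91 + 63 + 131 = 789
Divide by 11: 789 / 11 = 71.727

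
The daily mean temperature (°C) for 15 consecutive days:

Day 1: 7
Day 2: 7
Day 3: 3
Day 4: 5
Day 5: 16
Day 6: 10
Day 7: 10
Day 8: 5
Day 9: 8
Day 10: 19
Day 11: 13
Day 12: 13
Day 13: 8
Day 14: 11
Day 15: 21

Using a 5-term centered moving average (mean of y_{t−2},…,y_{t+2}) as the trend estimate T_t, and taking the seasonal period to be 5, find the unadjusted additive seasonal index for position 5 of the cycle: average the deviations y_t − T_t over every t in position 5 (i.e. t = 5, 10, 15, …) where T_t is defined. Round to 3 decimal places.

Season position 5 occurs at t = 5, 10 (where T_t is defined).
t=5: T_5 = 8.80000; y_5 − T_5 = 16 − 8.80000 = 7.20000
t=10: T_10 = 11.60000; y_10 − T_10 = 19 − 11.60000 = 7.40000
Mean deviation: (7.20000 + 7.40000) / 2 = 7.300

7.300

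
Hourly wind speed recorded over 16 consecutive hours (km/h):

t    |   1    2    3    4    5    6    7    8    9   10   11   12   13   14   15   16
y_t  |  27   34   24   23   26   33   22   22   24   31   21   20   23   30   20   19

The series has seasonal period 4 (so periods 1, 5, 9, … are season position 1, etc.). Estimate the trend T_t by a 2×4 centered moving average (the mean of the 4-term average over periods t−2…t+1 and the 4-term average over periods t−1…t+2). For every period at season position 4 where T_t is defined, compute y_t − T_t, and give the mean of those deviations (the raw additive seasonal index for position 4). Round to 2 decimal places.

-3.42

Season position 4 occurs at t = 4, 8, 12 (where T_t is defined).
t=4: T_4 = 26.6250; y_4 − T_4 = 23 − 26.6250 = -3.6250
t=8: T_8 = 25.0000; y_8 − T_8 = 22 − 25.0000 = -3.0000
t=12: T_12 = 23.6250; y_12 − T_12 = 20 − 23.6250 = -3.6250
Mean deviation: (-3.6250 + -3.0000 + -3.6250) / 3 = -3.42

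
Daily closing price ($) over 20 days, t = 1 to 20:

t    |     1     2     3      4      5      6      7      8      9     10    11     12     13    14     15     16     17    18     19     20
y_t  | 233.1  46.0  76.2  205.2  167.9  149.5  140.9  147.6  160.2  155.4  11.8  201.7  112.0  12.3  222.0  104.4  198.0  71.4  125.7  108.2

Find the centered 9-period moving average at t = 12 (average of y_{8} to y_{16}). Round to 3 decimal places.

Sum of periods 8–16: 147.6 + 160.2 + 155.4 + 11.8 + 201.7 + 112.0 + 12.3 + 222.0 + 104.4 = 1127.4
Divide by 9: 1127.4 / 9 = 125.267

125.267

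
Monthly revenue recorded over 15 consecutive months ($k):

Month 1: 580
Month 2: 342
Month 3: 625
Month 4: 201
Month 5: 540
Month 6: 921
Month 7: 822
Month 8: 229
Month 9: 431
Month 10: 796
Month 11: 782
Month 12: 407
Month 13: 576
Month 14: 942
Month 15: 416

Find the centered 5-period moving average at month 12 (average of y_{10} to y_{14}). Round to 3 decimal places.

700.600

Sum of periods 10–14: 796 + 782 + 407 + 576 + 942 = 3503
Divide by 5: 3503 / 5 = 700.600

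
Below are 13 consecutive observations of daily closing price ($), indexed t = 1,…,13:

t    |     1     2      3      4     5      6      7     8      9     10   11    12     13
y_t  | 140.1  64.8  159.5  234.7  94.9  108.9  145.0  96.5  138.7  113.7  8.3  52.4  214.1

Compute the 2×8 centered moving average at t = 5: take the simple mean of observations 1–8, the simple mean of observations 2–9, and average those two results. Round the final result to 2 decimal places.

130.46

Sum over 1–8: 140.1 + 64.8 + 159.5 + 234.7 + 94.9 + 108.9 + 145.0 + 96.5 = 1044.4
Sum over 2–9: 64.8 + 159.5 + 234.7 + 94.9 + 108.9 + 145.0 + 96.5 + 138.7 = 1043.0
CMA at t=5 = (1044.4 + 1043.0) / (2·8) = 2087.4 / 16 = 130.46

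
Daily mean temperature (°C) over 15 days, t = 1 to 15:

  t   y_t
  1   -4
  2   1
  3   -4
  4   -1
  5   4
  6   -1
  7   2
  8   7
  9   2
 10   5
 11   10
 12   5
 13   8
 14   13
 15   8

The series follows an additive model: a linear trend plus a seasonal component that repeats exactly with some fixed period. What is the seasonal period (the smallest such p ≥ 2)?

First differences y_{t+1} − y_t: 5, -5, 3, 5, -5, 3, 5, -5, …
The difference pattern repeats every 3 terms and not for any smaller step, so p = 3.

3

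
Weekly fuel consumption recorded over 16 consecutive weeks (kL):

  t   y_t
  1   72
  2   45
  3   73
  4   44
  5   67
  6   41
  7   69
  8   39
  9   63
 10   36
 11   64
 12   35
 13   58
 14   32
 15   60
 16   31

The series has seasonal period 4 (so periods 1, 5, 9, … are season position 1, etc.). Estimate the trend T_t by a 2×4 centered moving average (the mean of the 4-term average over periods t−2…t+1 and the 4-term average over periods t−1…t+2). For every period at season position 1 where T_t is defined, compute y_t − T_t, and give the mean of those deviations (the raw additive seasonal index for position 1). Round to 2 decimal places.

11.46

Season position 1 occurs at t = 5, 9, 13 (where T_t is defined).
t=5: T_5 = 55.7500; y_5 − T_5 = 67 − 55.7500 = 11.2500
t=9: T_9 = 51.1250; y_9 − T_9 = 63 − 51.1250 = 11.8750
t=13: T_13 = 46.7500; y_13 − T_13 = 58 − 46.7500 = 11.2500
Mean deviation: (11.2500 + 11.8750 + 11.2500) / 3 = 11.46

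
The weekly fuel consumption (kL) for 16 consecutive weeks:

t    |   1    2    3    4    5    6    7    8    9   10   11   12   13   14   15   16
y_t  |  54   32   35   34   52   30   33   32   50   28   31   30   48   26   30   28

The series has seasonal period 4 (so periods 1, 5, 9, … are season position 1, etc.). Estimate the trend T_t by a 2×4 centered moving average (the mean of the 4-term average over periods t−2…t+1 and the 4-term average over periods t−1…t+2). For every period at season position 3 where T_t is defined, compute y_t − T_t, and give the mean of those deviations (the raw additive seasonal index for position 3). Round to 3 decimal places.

-3.500

Season position 3 occurs at t = 3, 7, 11 (where T_t is defined).
t=3: T_3 = 38.50000; y_3 − T_3 = 35 − 38.50000 = -3.50000
t=7: T_7 = 36.50000; y_7 − T_7 = 33 − 36.50000 = -3.50000
t=11: T_11 = 34.50000; y_11 − T_11 = 31 − 34.50000 = -3.50000
Mean deviation: (-3.50000 + -3.50000 + -3.50000) / 3 = -3.500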